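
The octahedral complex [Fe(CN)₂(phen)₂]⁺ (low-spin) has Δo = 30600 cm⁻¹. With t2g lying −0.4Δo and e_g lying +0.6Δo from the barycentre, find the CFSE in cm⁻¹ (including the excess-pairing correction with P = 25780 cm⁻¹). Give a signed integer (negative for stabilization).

-9640

Ligand charges: 2×(-1) from CN⁻ and 2×(+0) from phen sum to -2; with overall charge +1, Fe is +3.
Fe sits in group 8; removing 3 electrons leaves Fe³⁺ with 8 − 3 = 5 d electrons.
Electron filling gives t2g^5 e_g^0.
CFSE(orbital) = 5×(-0.4Δo) + 0×(0.6Δo) = -2.0Δo; with Δo = 30600 cm⁻¹ that is -61200 cm⁻¹.
High-spin d⁵ would be t2g^3 e_g^2 with 0 pairs; low-spin has 2, so 2 excess pairs cost +2P = +51560 cm⁻¹.
Overall CFSE = -61200 + 51560 = -9640 cm⁻¹.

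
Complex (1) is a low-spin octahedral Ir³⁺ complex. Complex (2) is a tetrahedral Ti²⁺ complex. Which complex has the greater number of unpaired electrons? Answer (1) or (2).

(2)

(1): Ir is in group 9, so Ir³⁺ is d⁶ (9 − 3 = 6); t₂g⁶ eg⁰ → 0 unpaired.
(2): Group 4 minus oxidation state +2 gives a d² configuration for Ti²⁺; With tetrahedral geometry the complex is necessarily high-spin; e^2 t2^0 → 2 unpaired.
So (2) has more unpaired electrons.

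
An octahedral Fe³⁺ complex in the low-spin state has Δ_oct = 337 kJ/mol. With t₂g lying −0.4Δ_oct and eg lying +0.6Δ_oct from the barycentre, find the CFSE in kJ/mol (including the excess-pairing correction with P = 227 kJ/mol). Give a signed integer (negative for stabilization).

Fe is in group 8, so Fe³⁺ is d⁵ (8 − 3 = 5).
Electron filling gives t₂g⁵ eg⁰.
CFSE(orbital) = 5×(-0.4Δ_oct) + 0×(0.6Δ_oct) = -2.0Δ_oct; with Δ_oct = 337 kJ/mol that is -674 kJ/mol.
High-spin d⁵ would be t₂g³ eg² with 0 pairs; low-spin has 2, so 2 excess pairs cost +2P = +454 kJ/mol.
Combining: -674 + 454 = -220 kJ/mol.

-220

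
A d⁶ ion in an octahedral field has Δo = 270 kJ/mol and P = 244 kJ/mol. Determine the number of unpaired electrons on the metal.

With Δo > P the complex is low-spin.
That gives t2g^6 e_g^0.
Unpaired electrons: 0.

0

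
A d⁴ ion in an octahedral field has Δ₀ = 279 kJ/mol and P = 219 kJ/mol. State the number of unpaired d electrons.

With Δ₀ > P the complex is low-spin.
That gives t2g^4 e_g^0.
Unpaired electrons: 2.

2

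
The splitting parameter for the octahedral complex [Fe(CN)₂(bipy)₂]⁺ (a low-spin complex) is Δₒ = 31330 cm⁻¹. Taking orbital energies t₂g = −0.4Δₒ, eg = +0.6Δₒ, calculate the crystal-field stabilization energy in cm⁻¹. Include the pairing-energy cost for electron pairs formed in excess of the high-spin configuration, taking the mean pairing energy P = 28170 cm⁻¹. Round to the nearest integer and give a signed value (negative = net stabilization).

-6320

Ligand charges: 2×(-1) from CN⁻ and 2×(+0) from bipy sum to -2; with overall charge +1, Fe is +3.
Fe sits in group 8; removing 3 electrons leaves Fe³⁺ with 8 − 3 = 5 d electrons.
Electron filling gives t₂g⁵ eg⁰.
CFSE(orbital) = 5×(-0.4Δₒ) + 0×(0.6Δₒ) = -2.0Δₒ; with Δₒ = 31330 cm⁻¹ that is -62660 cm⁻¹.
Pairing penalty: 2 pairs vs 0 in the high-spin reference → 2 extra × P = 56340 cm⁻¹.
Combining: -62660 + 56340 = -6320 cm⁻¹.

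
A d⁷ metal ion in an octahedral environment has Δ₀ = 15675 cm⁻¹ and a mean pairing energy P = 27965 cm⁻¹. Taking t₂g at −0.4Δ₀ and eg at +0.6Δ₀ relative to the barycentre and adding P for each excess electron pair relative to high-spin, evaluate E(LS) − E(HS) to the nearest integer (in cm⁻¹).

12290

High-spin d⁷ fills as t₂g⁵ eg² with CFSE 5(−0.4) + 2(+0.6) = -0.8Δ₀ = -12540 cm⁻¹.
Low-spin t₂g⁶ eg¹ gives -1.8Δ₀ = -28215 cm⁻¹, but forming 1 extra pair costs 1P = 27965 cm⁻¹, so E(LS) = -28215 + 27965 = -250 cm⁻¹.
E(LS) − E(HS) = -250 − (-12540) = 12290 cm⁻¹.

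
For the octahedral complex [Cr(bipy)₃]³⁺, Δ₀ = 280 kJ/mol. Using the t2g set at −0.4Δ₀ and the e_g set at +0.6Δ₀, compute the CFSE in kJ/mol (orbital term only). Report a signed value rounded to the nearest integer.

-336

bipy is neutral, so the +3 overall charge sits on Cr: oxidation state +3.
Group 6 minus oxidation state +3 gives a d³ configuration for Cr³⁺.
The d³ electrons fill as t2g^3 e_g^0.
The orbital stabilization is -1.2Δ₀ = -1.2 × 280 = -336 kJ/mol.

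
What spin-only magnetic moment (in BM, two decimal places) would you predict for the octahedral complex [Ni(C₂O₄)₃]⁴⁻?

2.83 BM

Each C₂O₄²⁻ contributes -2; 3 × (-2) = -6. With overall charge -4, Ni is in the +2 oxidation state.
Ni is in group 10, so Ni²⁺ is d⁸ (10 − 2 = 8).
Configuration: t₂g⁶ eg² → 2 unpaired electrons.
μ(spin-only) = √[2(2+2)] = √8 ≈ 2.83 BM.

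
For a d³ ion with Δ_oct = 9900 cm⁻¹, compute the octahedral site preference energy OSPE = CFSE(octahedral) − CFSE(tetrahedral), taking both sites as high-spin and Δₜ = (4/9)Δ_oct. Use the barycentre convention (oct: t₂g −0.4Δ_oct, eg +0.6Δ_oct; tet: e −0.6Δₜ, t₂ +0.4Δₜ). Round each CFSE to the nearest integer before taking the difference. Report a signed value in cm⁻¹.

-8360

In an octahedral site d³ (HS) is t₂g³ eg⁰, giving CFSE(oct) = -1.2Δ_oct = -11880 cm⁻¹.
Tetrahedral: e² t₂¹, CFSE = 2(−0.6) + 1(+0.4) = -0.8Δₜ = -0.8 × (4/9) × 9900 = -3520 cm⁻¹.
OSPE = -11880 − (-3520) = -8360 cm⁻¹.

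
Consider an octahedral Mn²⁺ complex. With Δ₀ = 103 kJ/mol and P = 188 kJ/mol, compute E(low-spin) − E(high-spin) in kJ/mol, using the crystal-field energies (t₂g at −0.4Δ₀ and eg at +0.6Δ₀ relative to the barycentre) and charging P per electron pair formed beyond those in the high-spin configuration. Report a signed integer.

170

Mn²⁺: group 7, so d-count = 7 − 2 = 5.
High-spin d⁵ fills as t₂g³ eg² with CFSE 3(−0.4) + 2(+0.6) = 0.0Δ₀ = 0 kJ/mol.
For low-spin the configuration is t₂g⁵ eg⁰: orbital energy -2.0 × 103 = -206 kJ/mol, and 2 additional pairs relative to high-spin add 376 kJ/mol, giving 170 kJ/mol.
The difference is 170 − (0) = 170 kJ/mol, so high-spin lies lower.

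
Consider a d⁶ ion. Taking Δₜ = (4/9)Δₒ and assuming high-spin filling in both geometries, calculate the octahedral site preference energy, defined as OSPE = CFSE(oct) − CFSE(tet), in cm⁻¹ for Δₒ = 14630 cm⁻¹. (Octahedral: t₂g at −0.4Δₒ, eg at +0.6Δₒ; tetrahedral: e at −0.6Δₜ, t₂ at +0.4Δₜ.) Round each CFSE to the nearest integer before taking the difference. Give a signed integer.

-1951

In an octahedral site d⁶ (HS) is t₂g⁴ eg², giving CFSE(oct) = -0.4Δₒ = -5852 cm⁻¹.
Tetrahedral e³ t₂³ gives -0.6Δₜ = -0.6 × (4/9) × 14630 = -3901 cm⁻¹.
OSPE = -5852 − (-3901) = -1951 cm⁻¹.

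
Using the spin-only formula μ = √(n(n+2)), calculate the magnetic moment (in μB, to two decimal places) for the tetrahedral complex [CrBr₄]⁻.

3.87 μB

Each Br⁻ contributes -1; 4 × (-1) = -4. With overall charge -1, Cr is in the +3 oxidation state.
Cr sits in group 6; removing 3 electrons leaves Cr³⁺ with 6 − 3 = 3 d electrons.
With tetrahedral geometry the complex is necessarily high-spin.
Configuration: e^2 t2^1 → 3 unpaired electrons.
μ(spin-only) = √[3(3+2)] = √15 ≈ 3.87 μB.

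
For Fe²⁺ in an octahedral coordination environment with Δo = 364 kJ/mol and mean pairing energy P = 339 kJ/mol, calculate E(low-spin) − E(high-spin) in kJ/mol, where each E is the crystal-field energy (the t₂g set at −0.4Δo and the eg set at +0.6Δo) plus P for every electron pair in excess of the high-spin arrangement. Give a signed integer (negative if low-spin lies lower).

Group 8 minus oxidation state +2 gives a d⁶ configuration for Fe²⁺.
High-spin d⁶ fills as t₂g⁴ eg² with CFSE 4(−0.4) + 2(+0.6) = -0.4Δo = -146 kJ/mol.
Low-spin t₂g⁶ eg⁰ gives -2.4Δo = -874 kJ/mol, but forming 2 extra pairs costs 2P = 678 kJ/mol, so E(LS) = -874 + 678 = -196 kJ/mol.
Thus E(LS) − E(HS) = -50 kJ/mol.

-50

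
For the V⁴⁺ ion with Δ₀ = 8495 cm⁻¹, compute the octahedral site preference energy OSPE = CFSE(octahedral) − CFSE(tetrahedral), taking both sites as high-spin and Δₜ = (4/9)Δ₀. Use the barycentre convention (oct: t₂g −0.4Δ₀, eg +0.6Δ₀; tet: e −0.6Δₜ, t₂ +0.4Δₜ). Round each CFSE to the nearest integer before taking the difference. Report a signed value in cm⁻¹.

V⁴⁺: group 5, so d-count = 5 − 4 = 1.
In an octahedral site d¹ (HS) is t₂g¹ eg⁰, giving CFSE(oct) = -0.4Δ₀ = -3398 cm⁻¹.
Tetrahedral e¹ t₂⁰ gives -0.6Δₜ = -0.6 × (4/9) × 8495 = -2265 cm⁻¹.
Subtracting, OSPE = -3398 − (-2265) = -1133 cm⁻¹.

-1133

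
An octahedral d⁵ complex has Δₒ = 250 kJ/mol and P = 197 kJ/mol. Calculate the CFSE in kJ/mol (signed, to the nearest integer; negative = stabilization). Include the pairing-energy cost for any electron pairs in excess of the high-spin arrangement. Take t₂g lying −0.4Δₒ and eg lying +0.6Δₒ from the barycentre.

Since Δₒ = 250 kJ/mol > P = 197 kJ/mol, the complex adopts the low-spin configuration.
Configuration: t₂g⁵ eg⁰.
Orbital CFSE = -2.0Δₒ = -2.0 × 250 = -500 kJ/mol.
Excess pairs vs high-spin: 2 − 0 = 2; pairing cost = +394 kJ/mol.
Net CFSE = -500 + 394 = -106 kJ/mol.

-106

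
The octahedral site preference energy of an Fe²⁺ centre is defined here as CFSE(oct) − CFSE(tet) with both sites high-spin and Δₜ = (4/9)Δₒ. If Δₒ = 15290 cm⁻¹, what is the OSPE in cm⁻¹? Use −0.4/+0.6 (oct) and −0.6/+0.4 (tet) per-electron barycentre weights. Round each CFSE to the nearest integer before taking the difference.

-2039

Fe is in group 8, so Fe²⁺ is d⁶ (8 − 2 = 6).
Octahedral (high-spin): t2g^4 e_g^2, CFSE = 4(−0.4) + 2(+0.6) = -0.4Δₒ = -0.4 × 15290 = -6116 cm⁻¹.
Tetrahedral: e^3 t2^3, CFSE = 3(−0.6) + 3(+0.4) = -0.6Δₜ = -0.6 × (4/9) × 15290 = -4077 cm⁻¹.
OSPE = -6116 − (-4077) = -2039 cm⁻¹.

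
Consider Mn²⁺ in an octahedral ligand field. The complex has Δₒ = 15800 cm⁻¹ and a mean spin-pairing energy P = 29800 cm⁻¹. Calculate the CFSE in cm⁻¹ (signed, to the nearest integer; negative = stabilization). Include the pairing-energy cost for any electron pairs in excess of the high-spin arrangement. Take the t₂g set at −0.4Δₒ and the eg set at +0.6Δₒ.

Mn sits in group 7; removing 2 electrons leaves Mn²⁺ with 7 − 2 = 5 d electrons.
Δₒ < P, so pairing is avoided: the ground state is high-spin.
Configuration: t₂g³ eg².
Orbital CFSE = 0.0Δₒ = 0.0 × 15800 = 0 cm⁻¹.
High-spin has no excess pairs, so no pairing correction applies.

0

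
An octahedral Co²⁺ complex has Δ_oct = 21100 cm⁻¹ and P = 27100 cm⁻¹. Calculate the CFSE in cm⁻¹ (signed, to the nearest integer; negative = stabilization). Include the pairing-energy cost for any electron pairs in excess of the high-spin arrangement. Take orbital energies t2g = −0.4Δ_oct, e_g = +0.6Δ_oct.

Co sits in group 9; removing 2 electrons leaves Co²⁺ with 9 − 2 = 7 d electrons.
Δ_oct < P, so pairing is avoided: the ground state is high-spin.
Filling d⁷ accordingly: t2g^5 e_g^2.
Orbital CFSE = -0.8Δ_oct = -0.8 × 21100 = -16880 cm⁻¹.
High-spin has no excess pairs, so no pairing correction applies.

-16880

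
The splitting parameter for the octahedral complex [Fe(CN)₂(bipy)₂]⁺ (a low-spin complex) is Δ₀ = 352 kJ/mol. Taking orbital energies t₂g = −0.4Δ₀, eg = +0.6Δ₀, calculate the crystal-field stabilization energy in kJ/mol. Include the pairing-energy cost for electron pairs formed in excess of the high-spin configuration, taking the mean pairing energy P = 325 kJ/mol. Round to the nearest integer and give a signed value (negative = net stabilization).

Ligand charges: 2×(-1) from CN⁻ and 2×(+0) from bipy sum to -2; with overall charge +1, Fe is +3.
Fe is in group 8, so Fe³⁺ is d⁵ (8 − 3 = 5).
Configuration: t₂g⁵ eg⁰.
CFSE(orbital) = 5×(-0.4Δ₀) + 0×(0.6Δ₀) = -2.0Δ₀; with Δ₀ = 352 kJ/mol that is -704 kJ/mol.
Pairing penalty: 2 pairs vs 0 in the high-spin reference → 2 extra × P = 650 kJ/mol.
Net CFSE = -704 + 650 = -54 kJ/mol.

-54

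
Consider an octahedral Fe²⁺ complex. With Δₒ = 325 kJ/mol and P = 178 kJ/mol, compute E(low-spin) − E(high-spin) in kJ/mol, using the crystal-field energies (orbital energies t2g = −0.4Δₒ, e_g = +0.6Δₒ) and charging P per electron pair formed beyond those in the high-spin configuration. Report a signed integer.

Fe sits in group 8; removing 2 electrons leaves Fe²⁺ with 8 − 2 = 6 d electrons.
In the high-spin limit (t2g^4 e_g^2) the orbital term is -0.4Δₒ = -130 kJ/mol, with no excess pairing.
Low-spin: t2g^6 e_g^0, orbital CFSE = -2.4Δₒ = -780 kJ/mol; plus 2 excess pairs × P = +356 kJ/mol; total -424 kJ/mol.
E(LS) − E(HS) = -424 − (-130) = -294 kJ/mol.

-294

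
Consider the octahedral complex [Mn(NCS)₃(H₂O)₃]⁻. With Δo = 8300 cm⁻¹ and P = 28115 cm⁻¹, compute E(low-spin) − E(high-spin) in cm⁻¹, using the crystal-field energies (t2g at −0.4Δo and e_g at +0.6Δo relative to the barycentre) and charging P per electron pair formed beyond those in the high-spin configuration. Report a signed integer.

39630

Ligand charges: 3×(-1) from NCS⁻ and 3×(+0) from H₂O sum to -3; with overall charge -1, Mn is +2.
Group 7 minus oxidation state +2 gives a d⁵ configuration for Mn²⁺.
High-spin: t2g^3 e_g^2, CFSE = 0.0Δo = 0 cm⁻¹.
Low-spin: t2g^5 e_g^0, orbital CFSE = -2.0Δo = -16600 cm⁻¹; plus 2 excess pairs × P = +56230 cm⁻¹; total 39630 cm⁻¹.
Thus E(LS) − E(HS) = 39630 cm⁻¹.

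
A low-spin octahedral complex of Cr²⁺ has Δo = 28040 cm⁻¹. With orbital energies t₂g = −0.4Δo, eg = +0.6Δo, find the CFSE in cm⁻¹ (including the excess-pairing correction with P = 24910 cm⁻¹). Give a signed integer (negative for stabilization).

Cr sits in group 6; removing 2 electrons leaves Cr²⁺ with 6 − 2 = 4 d electrons.
Configuration: t₂g⁴ eg⁰.
CFSE(orbital) = 4×(-0.4Δo) + 0×(0.6Δo) = -1.6Δo; with Δo = 28040 cm⁻¹ that is -44864 cm⁻¹.
High-spin d⁴ would be t₂g³ eg¹ with 0 pairs; low-spin has 1, so 1 excess pair costs +1P = +24910 cm⁻¹.
Net CFSE = -44864 + 24910 = -19954 cm⁻¹.

-19954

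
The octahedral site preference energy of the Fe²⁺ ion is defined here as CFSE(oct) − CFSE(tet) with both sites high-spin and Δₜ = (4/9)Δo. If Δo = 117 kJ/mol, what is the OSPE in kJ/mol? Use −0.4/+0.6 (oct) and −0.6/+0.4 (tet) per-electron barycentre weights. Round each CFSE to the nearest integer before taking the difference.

-16

Group 8 minus oxidation state +2 gives a d⁶ configuration for Fe²⁺.
Octahedral high-spin t₂g⁴ eg²: CFSE = -0.4 × 117 = -47 kJ/mol.
In a tetrahedral site the filling is e³ t₂³: CFSE(tet) = -0.6Δₜ = -0.6 × (4/9)(117) = -31 kJ/mol.
OSPE = CFSE(oct) − CFSE(tet) = -47 − (-31) = -16 kJ/mol.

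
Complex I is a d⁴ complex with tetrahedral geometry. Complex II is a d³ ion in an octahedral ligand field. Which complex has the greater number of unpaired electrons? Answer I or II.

I

I: With tetrahedral geometry the complex is necessarily high-spin; e^2 t2^2 → 4 unpaired.
II: For octahedral d³ the high- and low-spin configurations coincide; t2g^3 e_g^0 → 3 unpaired.
So I has more unpaired electrons.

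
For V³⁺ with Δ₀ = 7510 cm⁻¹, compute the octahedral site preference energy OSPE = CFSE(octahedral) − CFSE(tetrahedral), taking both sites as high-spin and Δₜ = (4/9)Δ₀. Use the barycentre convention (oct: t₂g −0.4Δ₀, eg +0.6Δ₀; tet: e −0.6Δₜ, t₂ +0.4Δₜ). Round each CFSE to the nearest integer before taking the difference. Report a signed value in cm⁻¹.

Group 5 minus oxidation state +3 gives a d² configuration for V³⁺.
Octahedral high-spin t₂g² eg⁰: CFSE = -0.8 × 7510 = -6008 cm⁻¹.
In a tetrahedral site the filling is e² t₂⁰: CFSE(tet) = -1.2Δₜ = -1.2 × (4/9)(7510) = -4005 cm⁻¹.
Subtracting, OSPE = -6008 − (-4005) = -2003 cm⁻¹.

-2003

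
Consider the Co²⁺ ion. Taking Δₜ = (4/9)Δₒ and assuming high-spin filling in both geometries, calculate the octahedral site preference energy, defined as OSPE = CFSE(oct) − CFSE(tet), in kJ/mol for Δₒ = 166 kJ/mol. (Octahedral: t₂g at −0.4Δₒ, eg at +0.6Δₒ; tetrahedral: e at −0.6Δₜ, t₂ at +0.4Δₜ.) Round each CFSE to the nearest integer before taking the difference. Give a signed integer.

-44

Co sits in group 9; removing 2 electrons leaves Co²⁺ with 9 − 2 = 7 d electrons.
Octahedral high-spin t₂g⁵ eg²: CFSE = -0.8 × 166 = -133 kJ/mol.
In a tetrahedral site the filling is e⁴ t₂³: CFSE(tet) = -1.2Δₜ = -1.2 × (4/9)(166) = -89 kJ/mol.
OSPE = -133 − (-89) = -44 kJ/mol.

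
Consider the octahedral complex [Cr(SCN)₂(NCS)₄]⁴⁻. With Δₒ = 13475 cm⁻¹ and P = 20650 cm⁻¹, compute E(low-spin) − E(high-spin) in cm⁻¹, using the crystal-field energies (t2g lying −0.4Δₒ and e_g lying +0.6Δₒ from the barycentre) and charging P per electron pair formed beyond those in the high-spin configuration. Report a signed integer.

Ligand charges: 2×(-1) from SCN⁻ and 4×(-1) from NCS⁻ sum to -6; with overall charge -4, Cr is +2.
Cr is in group 6, so Cr²⁺ is d⁴ (6 − 2 = 4).
High-spin d⁴ fills as t2g^3 e_g^1 with CFSE 3(−0.4) + 1(+0.6) = -0.6Δₒ = -8085 cm⁻¹.
For low-spin the configuration is t2g^4 e_g^0: orbital energy -1.6 × 13475 = -21560 cm⁻¹, and 1 additional pair relative to high-spin adds 20650 cm⁻¹, giving -910 cm⁻¹.
Thus E(LS) − E(HS) = 7175 cm⁻¹.

7175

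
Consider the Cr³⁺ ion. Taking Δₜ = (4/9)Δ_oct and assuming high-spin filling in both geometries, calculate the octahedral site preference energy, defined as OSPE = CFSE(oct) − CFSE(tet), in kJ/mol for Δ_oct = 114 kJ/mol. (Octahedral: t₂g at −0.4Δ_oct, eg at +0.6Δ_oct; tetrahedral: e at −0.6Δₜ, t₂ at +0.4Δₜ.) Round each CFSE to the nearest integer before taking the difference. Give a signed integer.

Cr sits in group 6; removing 3 electrons leaves Cr³⁺ with 6 − 3 = 3 d electrons.
In an octahedral site d³ (HS) is t₂g³ eg⁰, giving CFSE(oct) = -1.2Δ_oct = -137 kJ/mol.
Tetrahedral e² t₂¹ gives -0.8Δₜ = -0.8 × (4/9) × 114 = -41 kJ/mol.
OSPE = CFSE(oct) − CFSE(tet) = -137 − (-41) = -96 kJ/mol.

-96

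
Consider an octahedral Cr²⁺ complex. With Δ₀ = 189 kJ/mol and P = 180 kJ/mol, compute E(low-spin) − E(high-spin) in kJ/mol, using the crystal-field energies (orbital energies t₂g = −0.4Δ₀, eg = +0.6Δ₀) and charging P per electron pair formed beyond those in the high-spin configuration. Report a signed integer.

-9

Cr sits in group 6; removing 2 electrons leaves Cr²⁺ with 6 − 2 = 4 d electrons.
In the high-spin limit (t₂g³ eg¹) the orbital term is -0.6Δ₀ = -113 kJ/mol, with no excess pairing.
For low-spin the configuration is t₂g⁴ eg⁰: orbital energy -1.6 × 189 = -302 kJ/mol, and 1 additional pair relative to high-spin adds 180 kJ/mol, giving -122 kJ/mol.
The difference is -122 − (-113) = -9 kJ/mol, so low-spin lies lower.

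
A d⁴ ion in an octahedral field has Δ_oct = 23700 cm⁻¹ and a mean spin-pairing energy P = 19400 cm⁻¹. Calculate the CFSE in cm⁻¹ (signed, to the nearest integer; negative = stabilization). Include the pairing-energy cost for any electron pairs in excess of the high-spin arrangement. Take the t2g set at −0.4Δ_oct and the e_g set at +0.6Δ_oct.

Since Δ_oct = 23700 cm⁻¹ > P = 19400 cm⁻¹, the complex adopts the low-spin configuration.
That gives t2g^4 e_g^0.
Orbital CFSE = -1.6Δ_oct = -1.6 × 23700 = -37920 cm⁻¹.
Excess pairs vs high-spin: 1 − 0 = 1; pairing cost = +19400 cm⁻¹.
Net CFSE = -37920 + 19400 = -18520 cm⁻¹.

-18520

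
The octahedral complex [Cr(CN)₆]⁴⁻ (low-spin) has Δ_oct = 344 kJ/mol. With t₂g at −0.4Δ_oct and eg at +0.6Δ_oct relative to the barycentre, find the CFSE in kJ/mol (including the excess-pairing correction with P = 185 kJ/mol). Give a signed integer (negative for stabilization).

-365

Each CN⁻ contributes -1; 6 × (-1) = -6. With overall charge -4, Cr is in the +2 oxidation state.
Cr is in group 6, so Cr²⁺ is d⁴ (6 − 2 = 4).
The d⁴ electrons fill as t₂g⁴ eg⁰.
Orbital CFSE = 4(-0.4) + 0(0.6) = -1.6Δ_oct = -1.6 × 344 = -550 kJ/mol.
Relative to high-spin t₂g³ eg¹ (0 paired), the low-spin configuration has 1 additional pair, contributing +1 × 185 = +185 kJ/mol.
Combining: -550 + 185 = -365 kJ/mol.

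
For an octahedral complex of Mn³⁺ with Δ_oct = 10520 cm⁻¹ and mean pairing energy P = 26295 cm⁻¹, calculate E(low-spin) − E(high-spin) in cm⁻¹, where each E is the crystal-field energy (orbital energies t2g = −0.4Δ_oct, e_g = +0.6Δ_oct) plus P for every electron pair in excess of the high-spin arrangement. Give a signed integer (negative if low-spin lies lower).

Mn is in group 7, so Mn³⁺ is d⁴ (7 − 3 = 4).
High-spin: t2g^3 e_g^1, CFSE = -0.6Δ_oct = -6312 cm⁻¹.
Low-spin: t2g^4 e_g^0, orbital CFSE = -1.6Δ_oct = -16832 cm⁻¹; plus 1 excess pair × P = +26295 cm⁻¹; total 9463 cm⁻¹.
Thus E(LS) − E(HS) = 15775 cm⁻¹.

15775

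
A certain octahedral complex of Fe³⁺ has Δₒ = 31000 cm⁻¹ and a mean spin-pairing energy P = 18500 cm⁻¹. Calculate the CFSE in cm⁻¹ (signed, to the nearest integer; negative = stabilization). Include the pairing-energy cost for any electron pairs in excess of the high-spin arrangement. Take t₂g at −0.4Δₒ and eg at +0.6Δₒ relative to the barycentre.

Fe sits in group 8; removing 3 electrons leaves Fe³⁺ with 8 − 3 = 5 d electrons.
Δₒ > P, so pairing is preferred: the ground state is low-spin.
Filling d⁵ accordingly: t₂g⁵ eg⁰.
Orbital CFSE = -2.0Δₒ = -2.0 × 31000 = -62000 cm⁻¹.
Excess pairs vs high-spin: 2 − 0 = 2; pairing cost = +37000 cm⁻¹.
Net CFSE = -62000 + 37000 = -25000 cm⁻¹.

-25000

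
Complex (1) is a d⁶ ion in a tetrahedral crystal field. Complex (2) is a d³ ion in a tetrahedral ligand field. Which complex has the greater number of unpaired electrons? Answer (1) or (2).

(1)

(1): Tetrahedral splitting is small, so the complex is high-spin; e³ t₂³ → 4 unpaired.
(2): With tetrahedral geometry the complex is necessarily high-spin; e^2 t2^1 → 3 unpaired.
So (1) has more unpaired electrons.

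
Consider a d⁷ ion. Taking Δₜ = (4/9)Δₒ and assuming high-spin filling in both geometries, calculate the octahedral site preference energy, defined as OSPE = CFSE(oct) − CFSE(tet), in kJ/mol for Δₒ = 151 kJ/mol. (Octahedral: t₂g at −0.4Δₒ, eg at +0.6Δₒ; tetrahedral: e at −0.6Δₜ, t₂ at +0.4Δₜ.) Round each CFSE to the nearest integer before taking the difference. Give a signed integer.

Octahedral (high-spin): t2g^5 e_g^2, CFSE = 5(−0.4) + 2(+0.6) = -0.8Δₒ = -0.8 × 151 = -121 kJ/mol.
In a tetrahedral site the filling is e^4 t2^3: CFSE(tet) = -1.2Δₜ = -1.2 × (4/9)(151) = -81 kJ/mol.
OSPE = -121 − (-81) = -40 kJ/mol.

-40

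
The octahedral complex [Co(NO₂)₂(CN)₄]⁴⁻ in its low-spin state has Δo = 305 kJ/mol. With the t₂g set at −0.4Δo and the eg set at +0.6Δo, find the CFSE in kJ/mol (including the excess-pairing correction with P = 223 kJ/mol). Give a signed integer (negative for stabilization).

-326

Ligand charges: 2×(-1) from NO₂⁻ and 4×(-1) from CN⁻ sum to -6; with overall charge -4, Co is +2.
Co is in group 9, so Co²⁺ is d⁷ (9 − 2 = 7).
The d⁷ electrons fill as t₂g⁶ eg¹.
CFSE(orbital) = 6×(-0.4Δo) + 1×(0.6Δo) = -1.8Δo; with Δo = 305 kJ/mol that is -549 kJ/mol.
Pairing penalty: 3 pairs vs 2 in the high-spin reference → 1 extra × P = 223 kJ/mol.
Net CFSE = -549 + 223 = -326 kJ/mol.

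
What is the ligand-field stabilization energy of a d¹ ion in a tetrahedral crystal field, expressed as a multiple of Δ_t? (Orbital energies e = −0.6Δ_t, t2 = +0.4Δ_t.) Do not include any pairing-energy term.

Tetrahedral fields are weak (Δₜ ≈ 4/9 Δₒ), so electrons fill high-spin.
Configuration: e^1 t2^0.
CFSE = 1(-0.6Δ_t) + 0(0.4Δ_t) = -0.6Δ_t + 0.0Δ_t = -0.6Δ_t.

-0.6 Δ_t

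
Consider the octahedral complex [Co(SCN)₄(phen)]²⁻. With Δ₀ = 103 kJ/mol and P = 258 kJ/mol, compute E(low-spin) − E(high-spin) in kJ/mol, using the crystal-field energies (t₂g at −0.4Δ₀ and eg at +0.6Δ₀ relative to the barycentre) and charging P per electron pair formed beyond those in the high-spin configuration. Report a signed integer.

Ligand charges: 4×(-1) from SCN⁻ and 1×(+0) from phen sum to -4; with overall charge -2, Co is +2.
Group 9 minus oxidation state +2 gives a d⁷ configuration for Co²⁺.
In the high-spin limit (t₂g⁵ eg²) the orbital term is -0.8Δ₀ = -82 kJ/mol, with no excess pairing.
Low-spin: t₂g⁶ eg¹, orbital CFSE = -1.8Δ₀ = -185 kJ/mol; plus 1 excess pair × P = +258 kJ/mol; total 73 kJ/mol.
The difference is 73 − (-82) = 155 kJ/mol, so high-spin lies lower.

155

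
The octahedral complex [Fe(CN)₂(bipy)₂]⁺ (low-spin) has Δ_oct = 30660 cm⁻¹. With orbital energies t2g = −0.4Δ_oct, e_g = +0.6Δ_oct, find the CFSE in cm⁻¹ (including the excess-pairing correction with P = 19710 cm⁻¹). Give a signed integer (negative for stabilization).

Ligand charges: 2×(-1) from CN⁻ and 2×(+0) from bipy sum to -2; with overall charge +1, Fe is +3.
Fe³⁺: group 8, so d-count = 8 − 3 = 5.
Electron filling gives t2g^5 e_g^0.
The orbital stabilization is -2.0Δ_oct = -2.0 × 30660 = -61320 cm⁻¹.
Relative to high-spin t2g^3 e_g^2 (0 paired), the low-spin configuration has 2 additional pairs, contributing +2 × 19710 = +39420 cm⁻¹.
Overall CFSE = -61320 + 39420 = -21900 cm⁻¹.

-21900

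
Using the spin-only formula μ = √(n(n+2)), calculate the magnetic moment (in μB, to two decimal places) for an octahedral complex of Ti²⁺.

2.83 μB

Ti is in group 4, so Ti²⁺ is d² (4 − 2 = 2).
For octahedral d² the high- and low-spin configurations coincide.
Configuration: t₂g² eg⁰ → 2 unpaired electrons.
μ(spin-only) = √[2(2+2)] = √8 ≈ 2.83 μB.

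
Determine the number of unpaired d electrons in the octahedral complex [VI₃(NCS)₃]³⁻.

2

Ligand charges: 3×(-1) from I⁻ and 3×(-1) from NCS⁻ sum to -6; with overall charge -3, V is +3.
V sits in group 5; removing 3 electrons leaves V³⁺ with 5 − 3 = 2 d electrons.
Configuration: t2g^2 e_g^0, giving 2 unpaired electrons.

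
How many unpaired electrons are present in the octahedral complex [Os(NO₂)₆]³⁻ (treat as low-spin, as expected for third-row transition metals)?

1

Each NO₂⁻ contributes -1; 6 × (-1) = -6. With overall charge -3, Os is in the +3 oxidation state.
Os sits in group 8; removing 3 electrons leaves Os³⁺ with 8 − 3 = 5 d electrons.
Configuration: t2g^5 e_g^0, giving 1 unpaired electron.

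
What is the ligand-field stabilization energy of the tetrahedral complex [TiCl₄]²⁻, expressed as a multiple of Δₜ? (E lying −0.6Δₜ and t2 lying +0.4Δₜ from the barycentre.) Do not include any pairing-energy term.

-1.2 Δₜ

Each Cl⁻ contributes -1; 4 × (-1) = -4. With overall charge -2, Ti is in the +2 oxidation state.
Ti is in group 4, so Ti²⁺ is d² (4 − 2 = 2).
Tetrahedral splitting is small, so the complex is high-spin.
Configuration: e^2 t2^0.
CFSE = 2(-0.6Δₜ) + 0(0.4Δₜ) = -1.2Δₜ + 0.0Δₜ = -1.2Δₜ.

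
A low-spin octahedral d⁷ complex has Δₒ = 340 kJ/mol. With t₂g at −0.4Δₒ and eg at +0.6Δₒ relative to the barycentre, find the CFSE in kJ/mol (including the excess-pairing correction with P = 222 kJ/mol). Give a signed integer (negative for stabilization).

Electron filling gives t₂g⁶ eg¹.
The orbital stabilization is -1.8Δₒ = -1.8 × 340 = -612 kJ/mol.
Relative to high-spin t₂g⁵ eg² (2 paired), the low-spin configuration has 1 additional pair, contributing +1 × 222 = +222 kJ/mol.
Overall CFSE = -612 + 222 = -390 kJ/mol.

-390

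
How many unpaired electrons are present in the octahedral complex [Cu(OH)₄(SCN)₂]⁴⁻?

1

Ligand charges: 4×(-1) from OH⁻ and 2×(-1) from SCN⁻ sum to -6; with overall charge -4, Cu is +2.
Cu is in group 11, so Cu²⁺ is d⁹ (11 − 2 = 9).
Configuration: t₂g⁶ eg³, giving 1 unpaired electron.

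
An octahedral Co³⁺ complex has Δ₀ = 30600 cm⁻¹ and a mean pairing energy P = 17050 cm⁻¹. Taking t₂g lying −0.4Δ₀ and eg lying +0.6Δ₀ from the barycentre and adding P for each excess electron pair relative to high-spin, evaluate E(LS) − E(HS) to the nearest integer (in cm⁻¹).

Co is in group 9, so Co³⁺ is d⁶ (9 − 3 = 6).
High-spin: t₂g⁴ eg², CFSE = -0.4Δ₀ = -12240 cm⁻¹.
Low-spin: t₂g⁶ eg⁰, orbital CFSE = -2.4Δ₀ = -73440 cm⁻¹; plus 2 excess pairs × P = +34100 cm⁻¹; total -39340 cm⁻¹.
E(LS) − E(HS) = -39340 − (-12240) = -27100 cm⁻¹.

-27100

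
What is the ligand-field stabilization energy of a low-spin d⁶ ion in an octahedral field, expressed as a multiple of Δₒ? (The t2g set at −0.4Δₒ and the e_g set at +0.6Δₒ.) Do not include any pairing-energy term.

Configuration: t2g^6 e_g^0.
CFSE = 6(-0.4Δₒ) + 0(0.6Δₒ) = -2.4Δₒ + 0.0Δₒ = -2.4Δₒ.

-2.4 Δₒ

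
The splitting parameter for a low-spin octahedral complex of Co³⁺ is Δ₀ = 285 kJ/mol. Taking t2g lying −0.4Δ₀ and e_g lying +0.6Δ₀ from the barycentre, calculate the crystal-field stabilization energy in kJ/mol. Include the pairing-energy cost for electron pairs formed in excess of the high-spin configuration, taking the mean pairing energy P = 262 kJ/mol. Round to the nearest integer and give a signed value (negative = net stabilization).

Co³⁺: group 9, so d-count = 9 − 3 = 6.
Electron filling gives t2g^6 e_g^0.
CFSE(orbital) = 6×(-0.4Δ₀) + 0×(0.6Δ₀) = -2.4Δ₀; with Δ₀ = 285 kJ/mol that is -684 kJ/mol.
Pairing penalty: 3 pairs vs 1 in the high-spin reference → 2 extra × P = 524 kJ/mol.
Combining: -684 + 524 = -160 kJ/mol.

-160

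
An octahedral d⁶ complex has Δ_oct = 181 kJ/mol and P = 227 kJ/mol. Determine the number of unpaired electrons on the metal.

4

Since Δ_oct = 181 kJ/mol < P = 227 kJ/mol, the complex adopts the high-spin configuration.
That gives t2g^4 e_g^2.
Unpaired electrons: 4.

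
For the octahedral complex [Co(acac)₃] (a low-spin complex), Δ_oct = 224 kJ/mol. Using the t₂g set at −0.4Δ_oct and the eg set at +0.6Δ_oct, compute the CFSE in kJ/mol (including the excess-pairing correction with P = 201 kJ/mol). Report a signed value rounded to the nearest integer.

Each acac⁻ contributes -1; 3 × (-1) = -3. With overall charge +0, Co is in the +3 oxidation state.
Group 9 minus oxidation state +3 gives a d⁶ configuration for Co³⁺.
Electron filling gives t₂g⁶ eg⁰.
The orbital stabilization is -2.4Δ_oct = -2.4 × 224 = -538 kJ/mol.
Relative to high-spin t₂g⁴ eg² (1 paired), the low-spin configuration has 2 additional pairs, contributing +2 × 201 = +402 kJ/mol.
Overall CFSE = -538 + 402 = -136 kJ/mol.

-136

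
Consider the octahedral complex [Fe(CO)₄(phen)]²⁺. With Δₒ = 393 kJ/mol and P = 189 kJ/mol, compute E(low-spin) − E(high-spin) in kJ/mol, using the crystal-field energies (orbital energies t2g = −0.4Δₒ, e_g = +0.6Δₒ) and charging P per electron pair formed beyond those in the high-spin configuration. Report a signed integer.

-408

Ligand charges: 4×(+0) from CO and 1×(+0) from phen sum to +0; with overall charge +2, Fe is +2.
Group 8 minus oxidation state +2 gives a d⁶ configuration for Fe²⁺.
High-spin: t2g^4 e_g^2, CFSE = -0.4Δₒ = -157 kJ/mol.
Low-spin t2g^6 e_g^0 gives -2.4Δₒ = -943 kJ/mol, but forming 2 extra pairs costs 2P = 378 kJ/mol, so E(LS) = -943 + 378 = -565 kJ/mol.
E(LS) − E(HS) = -565 − (-157) = -408 kJ/mol.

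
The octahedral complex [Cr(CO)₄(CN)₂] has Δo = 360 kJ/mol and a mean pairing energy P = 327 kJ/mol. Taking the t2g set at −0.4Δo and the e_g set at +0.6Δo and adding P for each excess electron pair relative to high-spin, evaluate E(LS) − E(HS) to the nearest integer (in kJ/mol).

-33

Ligand charges: 4×(+0) from CO and 2×(-1) from CN⁻ sum to -2; with overall charge +0, Cr is +2.
Cr²⁺: group 6, so d-count = 6 − 2 = 4.
High-spin: t2g^3 e_g^1, CFSE = -0.6Δo = -216 kJ/mol.
Low-spin: t2g^4 e_g^0, orbital CFSE = -1.6Δo = -576 kJ/mol; plus 1 excess pair × P = +327 kJ/mol; total -249 kJ/mol.
Thus E(LS) − E(HS) = -33 kJ/mol.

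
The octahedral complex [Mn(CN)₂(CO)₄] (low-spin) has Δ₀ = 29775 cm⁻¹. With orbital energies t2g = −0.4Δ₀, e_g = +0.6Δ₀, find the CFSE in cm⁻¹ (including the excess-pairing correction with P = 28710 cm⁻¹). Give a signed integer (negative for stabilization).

Ligand charges: 2×(-1) from CN⁻ and 4×(+0) from CO sum to -2; with overall charge +0, Mn is +2.
Group 7 minus oxidation state +2 gives a d⁵ configuration for Mn²⁺.
Electron filling gives t2g^5 e_g^0.
Orbital CFSE = 5(-0.4) + 0(0.6) = -2.0Δ₀ = -2.0 × 29775 = -59550 cm⁻¹.
Relative to high-spin t2g^3 e_g^2 (0 paired), the low-spin configuration has 2 additional pairs, contributing +2 × 28710 = +57420 cm⁻¹.
Combining: -59550 + 57420 = -2130 cm⁻¹.

-2130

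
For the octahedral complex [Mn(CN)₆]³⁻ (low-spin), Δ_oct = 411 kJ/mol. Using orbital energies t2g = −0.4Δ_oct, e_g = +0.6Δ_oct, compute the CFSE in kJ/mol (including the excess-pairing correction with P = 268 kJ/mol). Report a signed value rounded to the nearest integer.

-390

Each CN⁻ contributes -1; 6 × (-1) = -6. With overall charge -3, Mn is in the +3 oxidation state.
Group 7 minus oxidation state +3 gives a d⁴ configuration for Mn³⁺.
Configuration: t2g^4 e_g^0.
CFSE(orbital) = 4×(-0.4Δ_oct) + 0×(0.6Δ_oct) = -1.6Δ_oct; with Δ_oct = 411 kJ/mol that is -658 kJ/mol.
Pairing penalty: 1 pair vs 0 in the high-spin reference → 1 extra × P = 268 kJ/mol.
Net CFSE = -658 + 268 = -390 kJ/mol.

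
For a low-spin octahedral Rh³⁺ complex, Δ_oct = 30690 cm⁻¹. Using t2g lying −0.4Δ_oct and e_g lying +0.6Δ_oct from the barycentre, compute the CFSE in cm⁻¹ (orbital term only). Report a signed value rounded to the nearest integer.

Rh sits in group 9; removing 3 electrons leaves Rh³⁺ with 9 − 3 = 6 d electrons.
Configuration: t2g^6 e_g^0.
Orbital CFSE = 6(-0.4) + 0(0.6) = -2.4Δ_oct = -2.4 × 30690 = -73656 cm⁻¹.

-73656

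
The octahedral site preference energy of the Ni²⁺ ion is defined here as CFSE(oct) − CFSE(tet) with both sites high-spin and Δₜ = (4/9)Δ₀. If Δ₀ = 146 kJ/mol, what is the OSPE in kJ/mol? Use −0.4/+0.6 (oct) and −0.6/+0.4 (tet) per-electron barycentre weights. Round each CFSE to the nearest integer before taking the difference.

-123

Ni is in group 10, so Ni²⁺ is d⁸ (10 − 2 = 8).
Octahedral high-spin t₂g⁶ eg²: CFSE = -1.2 × 146 = -175 kJ/mol.
Tetrahedral e⁴ t₂⁴ gives -0.8Δₜ = -0.8 × (4/9) × 146 = -52 kJ/mol.
OSPE = CFSE(oct) − CFSE(tet) = -175 − (-52) = -123 kJ/mol.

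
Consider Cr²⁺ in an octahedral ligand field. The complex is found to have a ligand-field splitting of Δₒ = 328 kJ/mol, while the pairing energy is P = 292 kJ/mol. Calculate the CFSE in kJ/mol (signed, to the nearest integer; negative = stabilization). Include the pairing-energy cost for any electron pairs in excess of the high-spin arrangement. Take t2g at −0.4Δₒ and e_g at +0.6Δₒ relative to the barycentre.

-233

Cr²⁺: group 6, so d-count = 6 − 2 = 4.
With Δₒ > P the complex is low-spin.
Filling d⁴ accordingly: t2g^4 e_g^0.
Orbital CFSE = -1.6Δₒ = -1.6 × 328 = -525 kJ/mol.
Excess pairs vs high-spin: 1 − 0 = 1; pairing cost = +292 kJ/mol.
Net CFSE = -525 + 292 = -233 kJ/mol.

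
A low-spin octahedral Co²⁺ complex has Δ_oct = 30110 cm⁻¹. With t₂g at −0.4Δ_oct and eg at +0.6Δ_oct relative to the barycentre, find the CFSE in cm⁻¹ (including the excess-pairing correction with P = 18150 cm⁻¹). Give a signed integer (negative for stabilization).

Group 9 minus oxidation state +2 gives a d⁷ configuration for Co²⁺.
The d⁷ electrons fill as t₂g⁶ eg¹.
The orbital stabilization is -1.8Δ_oct = -1.8 × 30110 = -54198 cm⁻¹.
Relative to high-spin t₂g⁵ eg² (2 paired), the low-spin configuration has 1 additional pair, contributing +1 × 18150 = +18150 cm⁻¹.
Net CFSE = -54198 + 18150 = -36048 cm⁻¹.

-36048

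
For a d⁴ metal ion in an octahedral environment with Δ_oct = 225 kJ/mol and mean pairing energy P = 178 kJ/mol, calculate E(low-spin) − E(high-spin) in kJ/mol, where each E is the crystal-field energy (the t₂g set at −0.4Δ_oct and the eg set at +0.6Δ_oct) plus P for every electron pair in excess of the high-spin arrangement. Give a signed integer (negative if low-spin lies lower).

High-spin d⁴ fills as t₂g³ eg¹ with CFSE 3(−0.4) + 1(+0.6) = -0.6Δ_oct = -135 kJ/mol.
Low-spin: t₂g⁴ eg⁰, orbital CFSE = -1.6Δ_oct = -360 kJ/mol; plus 1 excess pair × P = +178 kJ/mol; total -182 kJ/mol.
The difference is -182 − (-135) = -47 kJ/mol, so low-spin lies lower.

-47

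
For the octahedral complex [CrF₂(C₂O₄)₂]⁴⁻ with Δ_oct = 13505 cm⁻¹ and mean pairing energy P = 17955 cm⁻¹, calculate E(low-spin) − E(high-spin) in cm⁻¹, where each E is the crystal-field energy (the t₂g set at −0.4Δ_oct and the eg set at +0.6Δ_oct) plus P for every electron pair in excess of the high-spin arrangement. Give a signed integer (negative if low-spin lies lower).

4450

Ligand charges: 2×(-1) from F⁻ and 2×(-2) from C₂O₄²⁻ sum to -6; with overall charge -4, Cr is +2.
Cr sits in group 6; removing 2 electrons leaves Cr²⁺ with 6 − 2 = 4 d electrons.
High-spin: t₂g³ eg¹, CFSE = -0.6Δ_oct = -8103 cm⁻¹.
For low-spin the configuration is t₂g⁴ eg⁰: orbital energy -1.6 × 13505 = -21608 cm⁻¹, and 1 additional pair relative to high-spin adds 17955 cm⁻¹, giving -3653 cm⁻¹.
Thus E(LS) − E(HS) = 4450 cm⁻¹.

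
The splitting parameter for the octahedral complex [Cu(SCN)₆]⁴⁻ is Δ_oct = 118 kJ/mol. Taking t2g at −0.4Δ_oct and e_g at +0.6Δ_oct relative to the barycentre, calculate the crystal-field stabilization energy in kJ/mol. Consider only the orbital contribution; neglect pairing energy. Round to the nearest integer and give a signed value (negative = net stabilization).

-71

Each SCN⁻ contributes -1; 6 × (-1) = -6. With overall charge -4, Cu is in the +2 oxidation state.
Group 11 minus oxidation state +2 gives a d⁹ configuration for Cu²⁺.
Electron filling gives t2g^6 e_g^3.
CFSE(orbital) = 6×(-0.4Δ_oct) + 3×(0.6Δ_oct) = -0.6Δ_oct; with Δ_oct = 118 kJ/mol that is -71 kJ/mol.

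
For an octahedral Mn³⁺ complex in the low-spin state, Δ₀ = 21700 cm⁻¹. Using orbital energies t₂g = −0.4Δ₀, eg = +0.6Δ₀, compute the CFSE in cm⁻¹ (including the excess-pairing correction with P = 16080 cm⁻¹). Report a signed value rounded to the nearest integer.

-18640

Mn is in group 7, so Mn³⁺ is d⁴ (7 − 3 = 4).
Electron filling gives t₂g⁴ eg⁰.
Orbital CFSE = 4(-0.4) + 0(0.6) = -1.6Δ₀ = -1.6 × 21700 = -34720 cm⁻¹.
High-spin d⁴ would be t₂g³ eg¹ with 0 pairs; low-spin has 1, so 1 excess pair costs +1P = +16080 cm⁻¹.
Overall CFSE = -34720 + 16080 = -18640 cm⁻¹.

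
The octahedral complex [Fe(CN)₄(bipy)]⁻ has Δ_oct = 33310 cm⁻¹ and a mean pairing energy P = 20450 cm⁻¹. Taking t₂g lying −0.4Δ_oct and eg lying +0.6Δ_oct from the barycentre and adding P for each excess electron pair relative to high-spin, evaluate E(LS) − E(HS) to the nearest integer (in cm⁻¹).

-25720

Ligand charges: 4×(-1) from CN⁻ and 1×(+0) from bipy sum to -4; with overall charge -1, Fe is +3.
Fe³⁺: group 8, so d-count = 8 − 3 = 5.
In the high-spin limit (t₂g³ eg²) the orbital term is 0.0Δ_oct = 0 cm⁻¹, with no excess pairing.
Low-spin: t₂g⁵ eg⁰, orbital CFSE = -2.0Δ_oct = -66620 cm⁻¹; plus 2 excess pairs × P = +40900 cm⁻¹; total -25720 cm⁻¹.
The difference is -25720 − (0) = -25720 cm⁻¹, so low-spin lies lower.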